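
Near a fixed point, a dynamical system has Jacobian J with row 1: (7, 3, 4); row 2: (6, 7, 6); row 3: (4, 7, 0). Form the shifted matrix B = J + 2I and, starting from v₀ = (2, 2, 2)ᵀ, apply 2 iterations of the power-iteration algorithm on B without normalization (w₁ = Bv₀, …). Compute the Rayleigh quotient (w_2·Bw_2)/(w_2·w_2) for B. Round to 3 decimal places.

B = J + 2I has rows (9, 3, 4); (6, 9, 6); (4, 7, 2)
w1 = Bv₀ = (32, 42, 26)
w2 = Bw1 = (518, 726, 474)
Bw2 = (8736, 12486, 8102)
w2·Bw2 = 17430432; w2·w2 = 1020076; μ ≈ 17430432/1020076 = 17.087

μ ≈ 17.087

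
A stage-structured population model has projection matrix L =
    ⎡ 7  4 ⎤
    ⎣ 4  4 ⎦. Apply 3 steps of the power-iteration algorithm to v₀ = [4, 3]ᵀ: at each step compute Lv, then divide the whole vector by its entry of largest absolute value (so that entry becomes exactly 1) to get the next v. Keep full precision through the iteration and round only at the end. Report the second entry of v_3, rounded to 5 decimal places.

0.69311

Lv0 = (40.000000, 28.000000); divide by 40.000000 → v1 = (1.000000, 0.700000)
Lv1 = (9.800000, 6.800000); divide by 9.800000 → v2 = (1.000000, 0.693878)
Lv2 = (9.775510, 6.775510); divide by 9.775510 → v3 = (1.000000, 0.693111)
Requested entry of v3: 2656/3832 = 0.69311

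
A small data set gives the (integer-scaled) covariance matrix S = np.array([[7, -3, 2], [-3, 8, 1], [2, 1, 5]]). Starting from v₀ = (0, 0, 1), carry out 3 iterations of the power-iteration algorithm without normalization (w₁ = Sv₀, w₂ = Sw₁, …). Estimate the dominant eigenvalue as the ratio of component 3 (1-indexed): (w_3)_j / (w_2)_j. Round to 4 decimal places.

w1 = Sv₀ = (7·0 + (-3)·0 + 2·1; (-3)·0 + 8·0 + 1·1; 2·0 + 1·0 + 5·1) = (2, 1, 5)
w2 = Sw1 = (7·2 + (-3)·1 + 2·5; (-3)·2 + 8·1 + 1·5; 2·2 + 1·1 + 5·5) = (21, 7, 30)
w3 = Sw2 = (186, 23, 199)
Ratio at component: 199 / 30 = 6.6333

λ ≈ 6.6333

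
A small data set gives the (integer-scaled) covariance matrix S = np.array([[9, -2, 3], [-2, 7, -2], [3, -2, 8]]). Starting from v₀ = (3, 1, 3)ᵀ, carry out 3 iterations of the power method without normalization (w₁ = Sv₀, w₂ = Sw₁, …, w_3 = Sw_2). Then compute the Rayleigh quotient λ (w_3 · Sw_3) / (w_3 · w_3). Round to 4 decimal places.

λ ≈ 12.8590

w1 = Sv₀ = (34, -5, 31)
w2 = Sw1 = (409, -165, 360)
w3 = Sw2 = (5091, -2693, 4437)
Sw3 = (64516, -37907, 56155)
w3·Sw3 = 5091·64516 + (-2693)·(-37907) + 4437·56155 = 679694242; w3·w3 = 5091·5091 + (-2693)·(-2693) + 4437·4437 = 52857499
λ ≈ 679694242/52857499 = 12.8590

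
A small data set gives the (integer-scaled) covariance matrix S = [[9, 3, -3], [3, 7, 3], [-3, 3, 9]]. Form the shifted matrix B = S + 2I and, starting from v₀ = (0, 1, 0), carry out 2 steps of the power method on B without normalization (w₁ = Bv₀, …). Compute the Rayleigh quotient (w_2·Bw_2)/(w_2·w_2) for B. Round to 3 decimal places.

B = S + 2I has rows (11, 3, -3); (3, 9, 3); (-3, 3, 11)
w1 = Bv₀ = (11·0 + 3·1 + (-3)·0; 3·0 + 9·1 + 3·0; (-3)·0 + 3·1 + 11·0) = (3, 9, 3)
w2 = Bw1 = (11·3 + 3·9 + (-3)·3; 3·3 + 9·9 + 3·3; (-3)·3 + 3·9 + 11·3) = (51, 99, 51)
Bw2 = (705, 1197, 705)
w2·Bw2 = 190413; w2·w2 = 15003; μ ≈ 190413/15003 = 12.692

12.692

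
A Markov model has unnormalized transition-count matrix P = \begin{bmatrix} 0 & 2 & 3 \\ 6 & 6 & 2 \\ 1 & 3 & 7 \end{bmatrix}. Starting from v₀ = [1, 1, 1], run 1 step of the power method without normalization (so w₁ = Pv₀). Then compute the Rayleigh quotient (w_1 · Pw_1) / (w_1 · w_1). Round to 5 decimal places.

λ ≈ 10.44737

w1 = Pv₀ = (0·1 + 2·1 + 3·1; 6·1 + 6·1 + 2·1; 1·1 + 3·1 + 7·1) = (5, 14, 11)
Pw1 = (61, 136, 124)
w1·Pw1 = 5·61 + 14·136 + 11·124 = 3573; w1·w1 = 5·5 + 14·14 + 11·11 = 342
λ ≈ 3573/342 = 10.44737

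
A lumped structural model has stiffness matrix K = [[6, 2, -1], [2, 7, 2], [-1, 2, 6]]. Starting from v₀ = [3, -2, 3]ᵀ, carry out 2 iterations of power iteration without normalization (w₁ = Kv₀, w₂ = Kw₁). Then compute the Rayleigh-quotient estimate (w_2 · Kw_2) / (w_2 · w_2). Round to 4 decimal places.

λ ≈ 7.3009

w1 = Kv₀ = (6·3 + 2·(-2) + (-1)·3; 2·3 + 7·(-2) + 2·3; (-1)·3 + 2·(-2) + 6·3) = (11, -2, 11)
w2 = Kw1 = (6·11 + 2·(-2) + (-1)·11; 2·11 + 7·(-2) + 2·11; (-1)·11 + 2·(-2) + 6·11) = (51, 30, 51)
Kw2 = (315, 414, 315)
w2·Kw2 = 51·315 + 30·414 + 51·315 = 44550; w2·w2 = 51·51 + 30·30 + 51·51 = 6102
λ ≈ 44550/6102 = 7.3009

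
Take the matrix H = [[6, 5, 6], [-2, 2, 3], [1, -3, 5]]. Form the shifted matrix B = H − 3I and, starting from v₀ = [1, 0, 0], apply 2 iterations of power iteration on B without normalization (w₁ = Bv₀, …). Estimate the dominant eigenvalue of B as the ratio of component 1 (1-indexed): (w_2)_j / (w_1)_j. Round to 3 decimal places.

B = H − 3I has rows (3, 5, 6); (-2, -1, 3); (1, -3, 2)
w1 = Bv₀ = (3, -2, 1)
w2 = Bw1 = (5, -1, 11)
Ratio: 5/3 = 1.667

μ ≈ 1.667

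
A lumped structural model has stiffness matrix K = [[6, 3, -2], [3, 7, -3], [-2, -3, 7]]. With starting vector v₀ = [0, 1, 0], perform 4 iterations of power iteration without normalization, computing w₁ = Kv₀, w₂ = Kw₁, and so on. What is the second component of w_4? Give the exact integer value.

w1 = Kv₀ = (6·0 + 3·1 + (-2)·0; 3·0 + 7·1 + (-3)·0; (-2)·0 + (-3)·1 + 7·0) = (3, 7, -3)
w2 = Kw1 = (6·3 + 3·7 + (-2)·(-3); 3·3 + 7·7 + (-3)·(-3); (-2)·3 + (-3)·7 + 7·(-3)) = (45, 67, -48)
w3 = Kw2 = (567, 748, -627)
w4 = Kw3 = (6900, 8818, -7767)
The requested component of w4 is 8818.

8818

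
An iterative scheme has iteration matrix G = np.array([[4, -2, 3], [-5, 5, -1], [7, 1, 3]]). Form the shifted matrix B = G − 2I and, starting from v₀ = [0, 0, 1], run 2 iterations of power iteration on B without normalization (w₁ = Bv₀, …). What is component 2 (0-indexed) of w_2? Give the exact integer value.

B = G − 2I has rows (2, -2, 3); (-5, 3, -1); (7, 1, 1)
w1 = Bv₀ = (2·0 + (-2)·0 + 3·1; (-5)·0 + 3·0 + (-1)·1; 7·0 + 1·0 + 1·1) = (3, -1, 1)
w2 = Bw1 = (2·3 + (-2)·(-1) + 3·1; (-5)·3 + 3·(-1) + (-1)·1; 7·3 + 1·(-1) + 1·1) = (11, -19, 21)
Requested component of w2: 21

21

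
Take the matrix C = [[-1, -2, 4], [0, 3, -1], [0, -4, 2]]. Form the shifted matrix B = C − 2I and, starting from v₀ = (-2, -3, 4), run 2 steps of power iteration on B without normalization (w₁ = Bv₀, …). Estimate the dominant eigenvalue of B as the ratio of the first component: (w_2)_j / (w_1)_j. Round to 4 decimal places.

-0.7857

B = C − 2I has rows (-3, -2, 4); (0, 1, -1); (0, -4, 0)
w1 = Bv₀ = (28, -7, 12)
w2 = Bw1 = (-22, -19, 28)
Ratio: -22/28 = -0.7857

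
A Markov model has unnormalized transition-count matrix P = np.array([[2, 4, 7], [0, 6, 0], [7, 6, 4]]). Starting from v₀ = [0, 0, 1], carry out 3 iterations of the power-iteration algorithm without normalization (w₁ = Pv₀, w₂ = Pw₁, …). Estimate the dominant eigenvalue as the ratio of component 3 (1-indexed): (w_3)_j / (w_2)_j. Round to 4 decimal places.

w1 = Pv₀ = (2·0 + 4·0 + 7·1; 0·0 + 6·0 + 0·1; 7·0 + 6·0 + 4·1) = (7, 0, 4)
w2 = Pw1 = (2·7 + 4·0 + 7·4; 0·7 + 6·0 + 0·4; 7·7 + 6·0 + 4·4) = (42, 0, 65)
w3 = Pw2 = (539, 0, 554)
Ratio at component: 554 / 65 = 8.5231

λ ≈ 8.5231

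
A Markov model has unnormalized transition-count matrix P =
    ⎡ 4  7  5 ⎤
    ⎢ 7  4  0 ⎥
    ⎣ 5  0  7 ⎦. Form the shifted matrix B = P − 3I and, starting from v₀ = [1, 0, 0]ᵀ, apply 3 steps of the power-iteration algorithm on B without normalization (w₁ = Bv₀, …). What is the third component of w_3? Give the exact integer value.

B = P − 3I has rows (1, 7, 5); (7, 1, 0); (5, 0, 4)
w1 = Bv₀ = (1·1 + 7·0 + 5·0; 7·1 + 1·0 + 0·0; 5·1 + 0·0 + 4·0) = (1, 7, 5)
w2 = Bw1 = (1·1 + 7·7 + 5·5; 7·1 + 1·7 + 0·5; 5·1 + 0·7 + 4·5) = (75, 14, 25)
w3 = Bw2 = (298, 539, 475)
Requested component of w3: 475

475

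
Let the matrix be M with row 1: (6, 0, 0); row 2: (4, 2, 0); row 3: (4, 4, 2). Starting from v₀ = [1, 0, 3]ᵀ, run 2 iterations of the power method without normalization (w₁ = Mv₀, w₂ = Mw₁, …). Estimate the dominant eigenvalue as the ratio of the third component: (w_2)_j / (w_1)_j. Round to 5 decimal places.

6.00000

w1 = Mv₀ = (6·1 + 0·0 + 0·3; 4·1 + 2·0 + 0·3; 4·1 + 4·0 + 2·3) = (6, 4, 10)
w2 = Mw1 = (6·6 + 0·4 + 0·10; 4·6 + 2·4 + 0·10; 4·6 + 4·4 + 2·10) = (36, 32, 60)
Ratio at component: 60 / 10 = 6.00000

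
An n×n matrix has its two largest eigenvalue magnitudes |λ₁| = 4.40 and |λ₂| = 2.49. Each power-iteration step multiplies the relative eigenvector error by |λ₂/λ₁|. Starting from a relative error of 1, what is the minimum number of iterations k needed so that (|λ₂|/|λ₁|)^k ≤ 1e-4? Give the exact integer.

|λ₂/λ₁| = 2.49/4.40 = 0.56591
Need k ≥ ln(1e-4) / ln(0.56591) = -9.2103 / -0.5693 ≈ 16.178
Smallest integer k satisfying the bound: 17

17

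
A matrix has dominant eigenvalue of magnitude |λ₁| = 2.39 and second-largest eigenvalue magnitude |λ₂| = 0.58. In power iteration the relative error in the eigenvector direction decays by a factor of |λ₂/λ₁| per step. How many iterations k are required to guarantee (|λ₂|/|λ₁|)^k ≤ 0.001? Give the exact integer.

|λ₂/λ₁| = 0.58/2.39 = 0.24268
Need k ≥ ln(0.001) / ln(0.24268) = -6.9078 / -1.4160 ≈ 4.878
Smallest integer k satisfying the bound: 5

5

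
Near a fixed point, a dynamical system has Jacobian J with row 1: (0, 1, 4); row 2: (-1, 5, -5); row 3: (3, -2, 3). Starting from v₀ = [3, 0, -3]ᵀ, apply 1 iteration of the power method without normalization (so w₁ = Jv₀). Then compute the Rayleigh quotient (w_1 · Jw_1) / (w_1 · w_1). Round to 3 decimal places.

2.500

w1 = Jv₀ = (-12, 12, 0)
Jw1 = (12, 72, -60)
w1·Jw1 = (-12)·12 + 12·72 + 0·(-60) = 720; w1·w1 = (-12)·(-12) + 12·12 + 0·0 = 288
λ ≈ 720/288 = 2.500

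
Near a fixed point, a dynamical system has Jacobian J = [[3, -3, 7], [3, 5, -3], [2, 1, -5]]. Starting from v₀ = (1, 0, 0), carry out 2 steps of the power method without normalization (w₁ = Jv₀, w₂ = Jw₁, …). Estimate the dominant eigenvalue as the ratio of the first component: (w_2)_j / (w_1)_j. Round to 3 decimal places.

λ ≈ 4.667

w1 = Jv₀ = (3·1 + (-3)·0 + 7·0; 3·1 + 5·0 + (-3)·0; 2·1 + 1·0 + (-5)·0) = (3, 3, 2)
w2 = Jw1 = (3·3 + (-3)·3 + 7·2; 3·3 + 5·3 + (-3)·2; 2·3 + 1·3 + (-5)·2) = (14, 18, -1)
Ratio at component: 14 / 3 = 4.667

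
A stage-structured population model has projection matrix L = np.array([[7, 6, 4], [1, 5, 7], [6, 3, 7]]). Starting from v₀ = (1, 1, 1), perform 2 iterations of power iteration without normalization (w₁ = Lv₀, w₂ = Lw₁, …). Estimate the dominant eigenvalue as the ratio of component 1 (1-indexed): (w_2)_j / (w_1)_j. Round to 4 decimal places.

w1 = Lv₀ = (7·1 + 6·1 + 4·1; 1·1 + 5·1 + 7·1; 6·1 + 3·1 + 7·1) = (17, 13, 16)
w2 = Lw1 = (7·17 + 6·13 + 4·16; 1·17 + 5·13 + 7·16; 6·17 + 3·13 + 7·16) = (261, 194, 253)
Ratio at component: 261 / 17 = 15.3529

15.3529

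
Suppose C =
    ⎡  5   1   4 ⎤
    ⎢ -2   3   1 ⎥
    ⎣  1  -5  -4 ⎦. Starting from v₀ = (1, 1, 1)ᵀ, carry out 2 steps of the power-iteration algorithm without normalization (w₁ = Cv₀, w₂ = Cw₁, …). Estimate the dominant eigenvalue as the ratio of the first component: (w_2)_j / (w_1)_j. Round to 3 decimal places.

w1 = Cv₀ = (5·1 + 1·1 + 4·1; (-2)·1 + 3·1 + 1·1; 1·1 + (-5)·1 + (-4)·1) = (10, 2, -8)
w2 = Cw1 = (5·10 + 1·2 + 4·(-8); (-2)·10 + 3·2 + 1·(-8); 1·10 + (-5)·2 + (-4)·(-8)) = (20, -22, 32)
Ratio at component: 20 / 10 = 2.000

λ ≈ 2.000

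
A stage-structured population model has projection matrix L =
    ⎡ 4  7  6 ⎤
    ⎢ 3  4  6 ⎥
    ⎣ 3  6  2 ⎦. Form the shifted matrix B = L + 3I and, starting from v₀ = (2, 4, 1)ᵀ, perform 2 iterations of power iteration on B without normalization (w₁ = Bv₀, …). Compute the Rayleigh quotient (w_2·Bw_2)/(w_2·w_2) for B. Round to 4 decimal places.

16.3221

B = L + 3I has rows (7, 7, 6); (3, 7, 6); (3, 6, 5)
w1 = Bv₀ = (7·2 + 7·4 + 6·1; 3·2 + 7·4 + 6·1; 3·2 + 6·4 + 5·1) = (48, 40, 35)
w2 = Bw1 = (7·48 + 7·40 + 6·35; 3·48 + 7·40 + 6·35; 3·48 + 6·40 + 5·35) = (826, 634, 559)
Bw2 = (13574, 10270, 9077)
w2·Bw2 = 22797347; w2·w2 = 1396713; μ ≈ 22797347/1396713 = 16.3221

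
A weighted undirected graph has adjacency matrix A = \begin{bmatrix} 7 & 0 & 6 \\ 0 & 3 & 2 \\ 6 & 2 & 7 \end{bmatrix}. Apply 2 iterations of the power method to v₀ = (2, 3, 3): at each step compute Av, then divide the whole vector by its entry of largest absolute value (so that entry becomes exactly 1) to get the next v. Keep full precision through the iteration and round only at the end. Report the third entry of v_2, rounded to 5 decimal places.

1.00000

Av0 = (32.000000, 15.000000, 39.000000); divide by 39.000000 → v1 = (0.820513, 0.384615, 1.000000)
Av1 = (11.743590, 3.153846, 12.692308); divide by 12.692308 → v2 = (0.925253, 0.248485, 1.000000)
Requested entry of v2: 495/495 = 1.00000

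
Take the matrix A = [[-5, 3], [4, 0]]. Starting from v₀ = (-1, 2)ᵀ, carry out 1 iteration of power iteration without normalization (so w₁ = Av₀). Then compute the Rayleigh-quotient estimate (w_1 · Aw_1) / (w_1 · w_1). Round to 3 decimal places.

w1 = Av₀ = (11, -4)
Aw1 = (-67, 44)
w1·Aw1 = 11·(-67) + (-4)·44 = -913; w1·w1 = 11·11 + (-4)·(-4) = 137
λ ≈ -913/137 = -6.664

λ ≈ -6.664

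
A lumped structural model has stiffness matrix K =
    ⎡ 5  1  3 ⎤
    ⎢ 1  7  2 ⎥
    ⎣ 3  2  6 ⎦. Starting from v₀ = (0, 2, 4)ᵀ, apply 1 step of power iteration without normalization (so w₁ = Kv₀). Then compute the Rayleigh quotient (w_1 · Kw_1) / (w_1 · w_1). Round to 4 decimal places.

w1 = Kv₀ = (5·0 + 1·2 + 3·4; 1·0 + 7·2 + 2·4; 3·0 + 2·2 + 6·4) = (14, 22, 28)
Kw1 = (176, 224, 254)
w1·Kw1 = 14·176 + 22·224 + 28·254 = 14504; w1·w1 = 14·14 + 22·22 + 28·28 = 1464
λ ≈ 14504/1464 = 9.9071

λ ≈ 9.9071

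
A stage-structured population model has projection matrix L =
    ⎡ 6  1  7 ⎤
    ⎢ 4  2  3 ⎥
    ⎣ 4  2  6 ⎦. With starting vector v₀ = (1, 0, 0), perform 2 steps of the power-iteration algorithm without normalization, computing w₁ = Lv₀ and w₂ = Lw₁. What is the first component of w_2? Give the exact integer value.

w1 = Lv₀ = (6, 4, 4)
w2 = Lw1 = (68, 44, 56)
The requested component of w2 is 68.

68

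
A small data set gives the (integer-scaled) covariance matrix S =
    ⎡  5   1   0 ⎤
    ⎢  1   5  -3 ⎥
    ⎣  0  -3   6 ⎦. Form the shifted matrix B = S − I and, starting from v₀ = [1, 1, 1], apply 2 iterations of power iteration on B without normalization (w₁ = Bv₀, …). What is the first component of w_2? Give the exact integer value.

22

B = S − I has rows (4, 1, 0); (1, 4, -3); (0, -3, 5)
w1 = Bv₀ = (5, 2, 2)
w2 = Bw1 = (22, 7, 4)
Requested component of w2: 22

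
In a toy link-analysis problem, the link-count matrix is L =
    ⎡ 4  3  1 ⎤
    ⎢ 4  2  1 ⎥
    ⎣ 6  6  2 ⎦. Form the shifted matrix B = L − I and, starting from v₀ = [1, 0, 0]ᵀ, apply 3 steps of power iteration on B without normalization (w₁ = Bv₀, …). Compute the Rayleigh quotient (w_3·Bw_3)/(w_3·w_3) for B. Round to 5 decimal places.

B = L − I has rows (3, 3, 1); (4, 1, 1); (6, 6, 1)
w1 = Bv₀ = (3, 4, 6)
w2 = Bw1 = (27, 22, 48)
w3 = Bw2 = (195, 178, 342)
Bw3 = (1461, 1300, 2580)
w3·Bw3 = 1398655; w3·w3 = 186673; μ ≈ 1398655/186673 = 7.49254

μ ≈ 7.49254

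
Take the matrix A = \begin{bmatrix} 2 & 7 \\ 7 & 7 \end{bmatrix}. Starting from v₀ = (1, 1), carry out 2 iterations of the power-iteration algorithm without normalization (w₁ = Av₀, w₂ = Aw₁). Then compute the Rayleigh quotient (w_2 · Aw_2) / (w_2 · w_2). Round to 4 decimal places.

λ ≈ 11.9314

w1 = Av₀ = (2·1 + 7·1; 7·1 + 7·1) = (9, 14)
w2 = Aw1 = (2·9 + 7·14; 7·9 + 7·14) = (116, 161)
Aw2 = (1359, 1939)
w2·Aw2 = 116·1359 + 161·1939 = 469823; w2·w2 = 116·116 + 161·161 = 39377
λ ≈ 469823/39377 = 11.9314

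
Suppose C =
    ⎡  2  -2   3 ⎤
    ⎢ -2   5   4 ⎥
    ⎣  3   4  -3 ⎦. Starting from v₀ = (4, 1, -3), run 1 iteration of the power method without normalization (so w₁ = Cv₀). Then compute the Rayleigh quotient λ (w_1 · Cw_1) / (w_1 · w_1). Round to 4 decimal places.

-5.0780

w1 = Cv₀ = (2·4 + (-2)·1 + 3·(-3); (-2)·4 + 5·1 + 4·(-3); 3·4 + 4·1 + (-3)·(-3)) = (-3, -15, 25)
Cw1 = (99, 31, -144)
w1·Cw1 = (-3)·99 + (-15)·31 + 25·(-144) = -4362; w1·w1 = (-3)·(-3) + (-15)·(-15) + 25·25 = 859
λ ≈ -4362/859 = -5.0780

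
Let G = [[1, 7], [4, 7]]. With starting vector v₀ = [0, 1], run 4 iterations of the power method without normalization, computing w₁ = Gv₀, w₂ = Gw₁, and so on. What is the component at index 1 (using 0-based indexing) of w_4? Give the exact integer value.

7721

w1 = Gv₀ = (1·0 + 7·1; 4·0 + 7·1) = (7, 7)
w2 = Gw1 = (1·7 + 7·7; 4·7 + 7·7) = (56, 77)
w3 = Gw2 = (595, 763)
w4 = Gw3 = (5936, 7721)
The requested component of w4 is 7721.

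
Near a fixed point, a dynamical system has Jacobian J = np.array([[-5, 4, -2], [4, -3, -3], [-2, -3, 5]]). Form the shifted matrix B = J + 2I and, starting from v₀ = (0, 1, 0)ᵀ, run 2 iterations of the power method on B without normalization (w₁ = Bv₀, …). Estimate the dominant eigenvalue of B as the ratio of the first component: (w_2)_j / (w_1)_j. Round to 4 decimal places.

-2.5000

B = J + 2I has rows (-3, 4, -2); (4, -1, -3); (-2, -3, 7)
w1 = Bv₀ = (4, -1, -3)
w2 = Bw1 = (-10, 26, -26)
Ratio: -10/4 = -2.5000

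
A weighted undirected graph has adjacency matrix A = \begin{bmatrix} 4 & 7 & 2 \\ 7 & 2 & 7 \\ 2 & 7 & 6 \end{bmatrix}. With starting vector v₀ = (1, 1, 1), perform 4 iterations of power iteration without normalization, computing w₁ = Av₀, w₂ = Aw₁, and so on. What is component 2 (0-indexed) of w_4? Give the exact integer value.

49638

w1 = Av₀ = (13, 16, 15)
w2 = Aw1 = (194, 228, 228)
w3 = Aw2 = (2828, 3410, 3352)
w4 = Aw3 = (41886, 50080, 49638)
The requested component of w4 is 49638.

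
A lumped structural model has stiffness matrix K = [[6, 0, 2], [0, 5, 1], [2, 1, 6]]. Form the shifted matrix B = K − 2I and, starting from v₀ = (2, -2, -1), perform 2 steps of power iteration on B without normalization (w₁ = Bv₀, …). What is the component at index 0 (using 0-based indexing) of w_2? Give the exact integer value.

B = K − 2I has rows (4, 0, 2); (0, 3, 1); (2, 1, 4)
w1 = Bv₀ = (6, -7, -2)
w2 = Bw1 = (20, -23, -3)
Requested component of w2: 20

20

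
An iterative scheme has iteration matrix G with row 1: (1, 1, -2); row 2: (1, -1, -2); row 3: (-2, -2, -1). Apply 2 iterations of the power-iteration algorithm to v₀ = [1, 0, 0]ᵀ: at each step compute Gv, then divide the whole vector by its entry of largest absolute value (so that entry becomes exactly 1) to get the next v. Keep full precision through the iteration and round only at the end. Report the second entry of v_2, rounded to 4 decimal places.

Gv0 = (1.00000, 1.00000, -2.00000); divide by -2.00000 → v1 = (-0.50000, -0.50000, 1.00000)
Gv1 = (-3.00000, -2.00000, 1.00000); divide by -3.00000 → v2 = (1.00000, 0.66667, -0.33333)
Requested entry of v2: 4/6 = 0.6667

0.6667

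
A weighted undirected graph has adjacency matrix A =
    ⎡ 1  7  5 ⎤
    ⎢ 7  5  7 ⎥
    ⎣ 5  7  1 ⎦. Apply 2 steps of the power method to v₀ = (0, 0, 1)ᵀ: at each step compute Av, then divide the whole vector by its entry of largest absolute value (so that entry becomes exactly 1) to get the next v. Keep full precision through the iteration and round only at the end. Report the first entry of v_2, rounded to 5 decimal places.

Av0 = (5.000000, 7.000000, 1.000000); divide by 7.000000 → v1 = (0.714286, 1.000000, 0.142857)
Av1 = (8.428571, 11.000000, 10.714286); divide by 11.000000 → v2 = (0.766234, 1.000000, 0.974026)
Requested entry of v2: 59/77 = 0.76623

0.76623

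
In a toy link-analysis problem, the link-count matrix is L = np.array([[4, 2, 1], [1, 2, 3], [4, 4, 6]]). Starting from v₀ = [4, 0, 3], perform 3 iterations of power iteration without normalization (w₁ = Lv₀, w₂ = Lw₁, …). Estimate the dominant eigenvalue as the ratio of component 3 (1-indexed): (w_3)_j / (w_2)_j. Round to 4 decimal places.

w1 = Lv₀ = (4·4 + 2·0 + 1·3; 1·4 + 2·0 + 3·3; 4·4 + 4·0 + 6·3) = (19, 13, 34)
w2 = Lw1 = (4·19 + 2·13 + 1·34; 1·19 + 2·13 + 3·34; 4·19 + 4·13 + 6·34) = (136, 147, 332)
w3 = Lw2 = (1170, 1426, 3124)
Ratio at component: 3124 / 332 = 9.4096

λ ≈ 9.4096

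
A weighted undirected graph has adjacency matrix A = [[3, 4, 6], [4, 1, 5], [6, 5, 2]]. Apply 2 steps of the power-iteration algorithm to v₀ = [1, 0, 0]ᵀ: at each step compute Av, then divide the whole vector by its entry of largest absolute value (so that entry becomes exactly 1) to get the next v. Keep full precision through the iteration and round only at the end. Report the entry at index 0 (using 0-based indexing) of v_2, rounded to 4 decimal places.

1.0000

Av0 = (3.00000, 4.00000, 6.00000); divide by 6.00000 → v1 = (0.50000, 0.66667, 1.00000)
Av1 = (10.16667, 7.66667, 8.33333); divide by 10.16667 → v2 = (1.00000, 0.75410, 0.81967)
Requested entry of v2: 61/61 = 1.0000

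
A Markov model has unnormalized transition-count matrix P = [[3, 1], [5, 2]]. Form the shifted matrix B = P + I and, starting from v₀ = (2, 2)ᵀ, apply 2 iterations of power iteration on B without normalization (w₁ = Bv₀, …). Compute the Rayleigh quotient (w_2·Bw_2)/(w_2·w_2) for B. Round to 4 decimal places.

B = P + I has rows (4, 1); (5, 3)
w1 = Bv₀ = (4·2 + 1·2; 5·2 + 3·2) = (10, 16)
w2 = Bw1 = (4·10 + 1·16; 5·10 + 3·16) = (56, 98)
Bw2 = (322, 574)
w2·Bw2 = 74284; w2·w2 = 12740; μ ≈ 74284/12740 = 5.8308

5.8308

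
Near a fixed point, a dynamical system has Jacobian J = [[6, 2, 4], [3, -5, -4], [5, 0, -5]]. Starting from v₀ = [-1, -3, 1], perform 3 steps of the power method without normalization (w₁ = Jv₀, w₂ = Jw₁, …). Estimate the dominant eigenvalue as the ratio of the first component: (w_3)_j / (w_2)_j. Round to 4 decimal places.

w1 = Jv₀ = (-8, 8, -10)
w2 = Jw1 = (-72, -24, 10)
w3 = Jw2 = (-440, -136, -410)
Ratio at component: -440 / -72 = 6.1111

λ ≈ 6.1111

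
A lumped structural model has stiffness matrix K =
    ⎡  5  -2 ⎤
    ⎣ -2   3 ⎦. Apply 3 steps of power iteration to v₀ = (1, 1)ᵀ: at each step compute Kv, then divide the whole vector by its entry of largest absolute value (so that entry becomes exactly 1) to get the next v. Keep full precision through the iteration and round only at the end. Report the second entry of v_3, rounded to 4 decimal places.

-0.4930

Kv0 = (3.00000, 1.00000); divide by 3.00000 → v1 = (1.00000, 0.33333)
Kv1 = (4.33333, -1.00000); divide by 4.33333 → v2 = (1.00000, -0.23077)
Kv2 = (5.46154, -2.69231); divide by 5.46154 → v3 = (1.00000, -0.49296)
Requested entry of v3: -35/71 = -0.4930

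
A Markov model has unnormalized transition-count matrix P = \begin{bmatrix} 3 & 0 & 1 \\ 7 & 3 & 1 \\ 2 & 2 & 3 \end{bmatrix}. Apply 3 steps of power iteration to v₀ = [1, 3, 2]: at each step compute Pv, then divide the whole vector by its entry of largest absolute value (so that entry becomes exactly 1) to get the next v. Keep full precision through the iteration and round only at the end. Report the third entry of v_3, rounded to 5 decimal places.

0.88000

Pv0 = (5.000000, 18.000000, 14.000000); divide by 18.000000 → v1 = (0.277778, 1.000000, 0.777778)
Pv1 = (1.611111, 5.722222, 4.888889); divide by 5.722222 → v2 = (0.281553, 1.000000, 0.854369)
Pv2 = (1.699029, 5.825243, 5.126214); divide by 5.825243 → v3 = (0.291667, 1.000000, 0.880000)
Requested entry of v3: 528/600 = 0.88000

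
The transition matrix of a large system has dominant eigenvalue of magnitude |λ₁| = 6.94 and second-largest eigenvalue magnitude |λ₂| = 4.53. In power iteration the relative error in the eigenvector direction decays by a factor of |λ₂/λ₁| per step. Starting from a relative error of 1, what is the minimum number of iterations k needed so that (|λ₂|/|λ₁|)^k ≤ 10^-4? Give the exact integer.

|λ₂/λ₁| = 4.53/6.94 = 0.65274
Need k ≥ ln(10^-4) / ln(0.65274) = -9.2103 / -0.4266 ≈ 21.591
Smallest integer k satisfying the bound: 22

22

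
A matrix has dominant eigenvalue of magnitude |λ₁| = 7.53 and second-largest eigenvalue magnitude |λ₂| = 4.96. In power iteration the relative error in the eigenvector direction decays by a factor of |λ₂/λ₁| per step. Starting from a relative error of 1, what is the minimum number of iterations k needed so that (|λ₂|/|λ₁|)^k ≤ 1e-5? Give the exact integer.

28

|λ₂/λ₁| = 4.96/7.53 = 0.65870
Need k ≥ ln(1e-5) / ln(0.65870) = -11.5129 / -0.4175 ≈ 27.577
Smallest integer k satisfying the bound: 28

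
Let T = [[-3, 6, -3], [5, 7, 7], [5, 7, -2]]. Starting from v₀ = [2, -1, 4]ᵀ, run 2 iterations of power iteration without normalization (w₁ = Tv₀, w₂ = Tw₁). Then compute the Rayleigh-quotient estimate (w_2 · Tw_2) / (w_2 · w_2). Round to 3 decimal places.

w1 = Tv₀ = (-24, 31, -5)
w2 = Tw1 = (273, 62, 107)
Tw2 = (-768, 2548, 1585)
w2·Tw2 = 273·(-768) + 62·2548 + 107·1585 = 117907; w2·w2 = 273·273 + 62·62 + 107·107 = 89822
λ ≈ 117907/89822 = 1.313

1.313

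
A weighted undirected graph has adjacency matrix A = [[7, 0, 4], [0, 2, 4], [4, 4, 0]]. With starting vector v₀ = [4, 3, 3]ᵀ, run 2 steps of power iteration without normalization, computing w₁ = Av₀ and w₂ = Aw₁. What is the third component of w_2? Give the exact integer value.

232

w1 = Av₀ = (40, 18, 28)
w2 = Aw1 = (392, 148, 232)
The requested component of w2 is 232.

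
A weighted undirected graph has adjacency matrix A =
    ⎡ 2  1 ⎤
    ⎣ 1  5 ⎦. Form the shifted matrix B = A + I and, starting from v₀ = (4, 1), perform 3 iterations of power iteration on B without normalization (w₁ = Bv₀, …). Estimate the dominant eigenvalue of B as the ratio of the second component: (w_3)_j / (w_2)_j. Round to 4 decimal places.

6.6712

B = A + I has rows (3, 1); (1, 6)
w1 = Bv₀ = (3·4 + 1·1; 1·4 + 6·1) = (13, 10)
w2 = Bw1 = (3·13 + 1·10; 1·13 + 6·10) = (49, 73)
w3 = Bw2 = (220, 487)
Ratio: 487/73 = 6.6712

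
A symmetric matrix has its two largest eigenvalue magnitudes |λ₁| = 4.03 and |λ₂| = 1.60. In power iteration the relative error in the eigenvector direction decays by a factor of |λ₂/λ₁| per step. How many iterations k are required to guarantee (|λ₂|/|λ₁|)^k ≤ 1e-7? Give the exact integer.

18

|λ₂/λ₁| = 1.60/4.03 = 0.39702
Need k ≥ ln(1e-7) / ln(0.39702) = -16.1181 / -0.9238 ≈ 17.448
Smallest integer k satisfying the bound: 18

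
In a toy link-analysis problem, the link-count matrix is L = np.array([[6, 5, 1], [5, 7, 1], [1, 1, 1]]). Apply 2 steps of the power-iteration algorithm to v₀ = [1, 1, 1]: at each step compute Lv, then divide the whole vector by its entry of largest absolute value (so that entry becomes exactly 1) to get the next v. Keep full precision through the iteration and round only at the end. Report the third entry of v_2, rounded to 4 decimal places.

Lv0 = (12.00000, 13.00000, 3.00000); divide by 13.00000 → v1 = (0.92308, 1.00000, 0.23077)
Lv1 = (10.76923, 11.84615, 2.15385); divide by 11.84615 → v2 = (0.90909, 1.00000, 0.18182)
Requested entry of v2: 28/154 = 0.1818

0.1818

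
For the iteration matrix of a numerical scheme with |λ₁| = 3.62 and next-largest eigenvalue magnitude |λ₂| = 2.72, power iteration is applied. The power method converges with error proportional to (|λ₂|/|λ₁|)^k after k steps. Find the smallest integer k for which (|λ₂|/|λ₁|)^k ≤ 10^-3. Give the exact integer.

25

|λ₂/λ₁| = 2.72/3.62 = 0.75138
Need k ≥ ln(10^-3) / ln(0.75138) = -6.9078 / -0.2858 ≈ 24.166
Smallest integer k satisfying the bound: 25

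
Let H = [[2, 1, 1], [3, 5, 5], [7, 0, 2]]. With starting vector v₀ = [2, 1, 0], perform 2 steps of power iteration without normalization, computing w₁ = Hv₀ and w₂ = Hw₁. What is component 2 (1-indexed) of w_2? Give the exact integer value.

140

w1 = Hv₀ = (5, 11, 14)
w2 = Hw1 = (35, 140, 63)
The requested component of w2 is 140.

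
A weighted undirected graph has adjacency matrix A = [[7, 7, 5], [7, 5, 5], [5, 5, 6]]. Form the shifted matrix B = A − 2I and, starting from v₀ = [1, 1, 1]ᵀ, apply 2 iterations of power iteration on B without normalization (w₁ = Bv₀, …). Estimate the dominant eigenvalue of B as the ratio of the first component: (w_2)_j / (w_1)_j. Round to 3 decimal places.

B = A − 2I has rows (5, 7, 5); (7, 3, 5); (5, 5, 4)
w1 = Bv₀ = (17, 15, 14)
w2 = Bw1 = (260, 234, 216)
Ratio: 260/17 = 15.294

μ ≈ 15.294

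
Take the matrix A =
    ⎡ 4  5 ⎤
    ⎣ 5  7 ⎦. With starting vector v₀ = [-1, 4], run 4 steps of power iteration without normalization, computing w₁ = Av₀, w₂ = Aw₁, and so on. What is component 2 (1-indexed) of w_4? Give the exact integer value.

w1 = Av₀ = (16, 23)
w2 = Aw1 = (179, 241)
w3 = Aw2 = (1921, 2582)
w4 = Aw3 = (20594, 27679)
The requested component of w4 is 27679.

27679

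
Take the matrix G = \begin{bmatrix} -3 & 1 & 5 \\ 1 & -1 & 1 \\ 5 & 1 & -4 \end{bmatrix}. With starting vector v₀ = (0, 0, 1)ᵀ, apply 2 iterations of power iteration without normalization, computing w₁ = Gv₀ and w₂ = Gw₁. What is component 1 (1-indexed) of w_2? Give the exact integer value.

w1 = Gv₀ = ((-3)·0 + 1·0 + 5·1; 1·0 + (-1)·0 + 1·1; 5·0 + 1·0 + (-4)·1) = (5, 1, -4)
w2 = Gw1 = ((-3)·5 + 1·1 + 5·(-4); 1·5 + (-1)·1 + 1·(-4); 5·5 + 1·1 + (-4)·(-4)) = (-34, 0, 42)
The requested component of w2 is -34.

-34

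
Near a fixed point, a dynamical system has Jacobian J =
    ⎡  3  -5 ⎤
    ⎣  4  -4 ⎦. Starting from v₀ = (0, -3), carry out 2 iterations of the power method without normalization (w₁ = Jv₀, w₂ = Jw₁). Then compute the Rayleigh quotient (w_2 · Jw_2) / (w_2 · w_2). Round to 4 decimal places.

0.7561

w1 = Jv₀ = (15, 12)
w2 = Jw1 = (-15, 12)
Jw2 = (-105, -108)
w2·Jw2 = (-15)·(-105) + 12·(-108) = 279; w2·w2 = (-15)·(-15) + 12·12 = 369
λ ≈ 279/369 = 0.7561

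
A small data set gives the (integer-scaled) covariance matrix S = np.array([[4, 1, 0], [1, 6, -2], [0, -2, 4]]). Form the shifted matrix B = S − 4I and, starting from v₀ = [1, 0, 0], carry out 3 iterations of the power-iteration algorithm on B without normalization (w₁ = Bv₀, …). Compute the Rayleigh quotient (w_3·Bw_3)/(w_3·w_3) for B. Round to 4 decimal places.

μ ≈ 3.3861

B = S − 4I has rows (0, 1, 0); (1, 2, -2); (0, -2, 0)
w1 = Bv₀ = (0·1 + 1·0 + 0·0; 1·1 + 2·0 + (-2)·0; 0·1 + (-2)·0 + 0·0) = (0, 1, 0)
w2 = Bw1 = (0·0 + 1·1 + 0·0; 1·0 + 2·1 + (-2)·0; 0·0 + (-2)·1 + 0·0) = (1, 2, -2)
w3 = Bw2 = (2, 9, -4)
Bw3 = (9, 28, -18)
w3·Bw3 = 342; w3·w3 = 101; μ ≈ 342/101 = 3.3861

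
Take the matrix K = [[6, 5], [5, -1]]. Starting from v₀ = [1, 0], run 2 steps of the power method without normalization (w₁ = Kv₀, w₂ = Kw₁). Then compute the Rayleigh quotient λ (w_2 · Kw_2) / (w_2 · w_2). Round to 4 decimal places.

λ ≈ 8.5023

w1 = Kv₀ = (6·1 + 5·0; 5·1 + (-1)·0) = (6, 5)
w2 = Kw1 = (6·6 + 5·5; 5·6 + (-1)·5) = (61, 25)
Kw2 = (491, 280)
w2·Kw2 = 61·491 + 25·280 = 36951; w2·w2 = 61·61 + 25·25 = 4346
λ ≈ 36951/4346 = 8.5023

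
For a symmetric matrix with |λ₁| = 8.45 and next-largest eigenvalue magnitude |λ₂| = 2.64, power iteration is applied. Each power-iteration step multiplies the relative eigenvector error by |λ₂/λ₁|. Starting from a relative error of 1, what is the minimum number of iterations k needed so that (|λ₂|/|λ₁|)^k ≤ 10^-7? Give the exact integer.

|λ₂/λ₁| = 2.64/8.45 = 0.31243
Need k ≥ ln(10^-7) / ln(0.31243) = -16.1181 / -1.1634 ≈ 13.854
Smallest integer k satisfying the bound: 14

14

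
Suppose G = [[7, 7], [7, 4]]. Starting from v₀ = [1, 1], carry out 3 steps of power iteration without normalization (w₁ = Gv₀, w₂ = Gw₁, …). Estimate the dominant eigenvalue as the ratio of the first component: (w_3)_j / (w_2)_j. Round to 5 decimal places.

λ ≈ 12.68000

w1 = Gv₀ = (7·1 + 7·1; 7·1 + 4·1) = (14, 11)
w2 = Gw1 = (7·14 + 7·11; 7·14 + 4·11) = (175, 142)
w3 = Gw2 = (2219, 1793)
Ratio at component: 2219 / 175 = 12.68000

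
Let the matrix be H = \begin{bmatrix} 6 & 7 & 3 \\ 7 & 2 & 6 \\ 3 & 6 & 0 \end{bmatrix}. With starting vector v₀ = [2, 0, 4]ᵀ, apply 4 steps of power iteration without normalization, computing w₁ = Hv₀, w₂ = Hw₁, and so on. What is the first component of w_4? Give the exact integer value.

w1 = Hv₀ = (24, 38, 6)
w2 = Hw1 = (428, 280, 300)
w3 = Hw2 = (5428, 5356, 2964)
w4 = Hw3 = (78952, 66492, 48420)
The requested component of w4 is 78952.

78952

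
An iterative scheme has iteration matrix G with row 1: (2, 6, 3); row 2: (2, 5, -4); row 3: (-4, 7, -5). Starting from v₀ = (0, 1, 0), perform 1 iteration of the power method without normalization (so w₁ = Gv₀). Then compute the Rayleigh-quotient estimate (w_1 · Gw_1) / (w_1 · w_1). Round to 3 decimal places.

2.318

w1 = Gv₀ = (2·0 + 6·1 + 3·0; 2·0 + 5·1 + (-4)·0; (-4)·0 + 7·1 + (-5)·0) = (6, 5, 7)
Gw1 = (63, 9, -24)
w1·Gw1 = 6·63 + 5·9 + 7·(-24) = 255; w1·w1 = 6·6 + 5·5 + 7·7 = 110
λ ≈ 255/110 = 2.318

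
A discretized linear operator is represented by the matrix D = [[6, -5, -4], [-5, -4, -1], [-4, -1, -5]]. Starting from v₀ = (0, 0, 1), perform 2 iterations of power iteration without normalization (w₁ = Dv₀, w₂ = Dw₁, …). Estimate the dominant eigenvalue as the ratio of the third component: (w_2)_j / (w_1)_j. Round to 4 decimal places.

w1 = Dv₀ = (6·0 + (-5)·0 + (-4)·1; (-5)·0 + (-4)·0 + (-1)·1; (-4)·0 + (-1)·0 + (-5)·1) = (-4, -1, -5)
w2 = Dw1 = (6·(-4) + (-5)·(-1) + (-4)·(-5); (-5)·(-4) + (-4)·(-1) + (-1)·(-5); (-4)·(-4) + (-1)·(-1) + (-5)·(-5)) = (1, 29, 42)
Ratio at component: 42 / -5 = -8.4000

λ ≈ -8.4000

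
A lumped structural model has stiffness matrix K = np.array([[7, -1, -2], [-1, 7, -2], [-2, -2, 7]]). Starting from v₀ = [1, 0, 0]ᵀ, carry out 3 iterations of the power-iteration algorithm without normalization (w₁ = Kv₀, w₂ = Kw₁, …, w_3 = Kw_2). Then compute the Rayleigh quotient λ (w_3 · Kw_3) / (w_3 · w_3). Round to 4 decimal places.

w1 = Kv₀ = (7, -1, -2)
w2 = Kw1 = (54, -10, -26)
w3 = Kw2 = (440, -72, -270)
Kw3 = (3692, -404, -2626)
w3·Kw3 = 440·3692 + (-72)·(-404) + (-270)·(-2626) = 2362588; w3·w3 = 440·440 + (-72)·(-72) + (-270)·(-270) = 271684
λ ≈ 2362588/271684 = 8.6961

λ ≈ 8.6961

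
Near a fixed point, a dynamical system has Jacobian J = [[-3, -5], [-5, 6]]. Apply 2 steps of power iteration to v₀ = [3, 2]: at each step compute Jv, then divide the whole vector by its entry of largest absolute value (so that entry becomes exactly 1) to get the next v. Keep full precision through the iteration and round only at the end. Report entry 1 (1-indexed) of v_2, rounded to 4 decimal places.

Jv0 = (-19.00000, -3.00000); divide by -19.00000 → v1 = (1.00000, 0.15789)
Jv1 = (-3.78947, -4.05263); divide by -4.05263 → v2 = (0.93506, 1.00000)
Requested entry of v2: 72/77 = 0.9351

0.9351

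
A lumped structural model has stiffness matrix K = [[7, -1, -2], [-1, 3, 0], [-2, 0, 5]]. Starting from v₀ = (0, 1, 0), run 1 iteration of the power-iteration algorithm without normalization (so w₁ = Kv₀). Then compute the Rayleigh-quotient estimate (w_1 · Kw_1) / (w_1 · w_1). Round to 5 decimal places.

λ ≈ 4.00000

w1 = Kv₀ = (-1, 3, 0)
Kw1 = (-10, 10, 2)
w1·Kw1 = (-1)·(-10) + 3·10 + 0·2 = 40; w1·w1 = (-1)·(-1) + 3·3 + 0·0 = 10
λ ≈ 40/10 = 4.00000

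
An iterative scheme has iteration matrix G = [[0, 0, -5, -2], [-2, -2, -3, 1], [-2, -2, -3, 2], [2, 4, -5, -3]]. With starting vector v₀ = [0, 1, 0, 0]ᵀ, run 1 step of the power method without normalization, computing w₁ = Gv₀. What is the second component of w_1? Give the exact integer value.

-2

w1 = Gv₀ = (0·0 + 0·1 + (-5)·0 + (-2)·0; (-2)·0 + (-2)·1 + (-3)·0 + 1·0; (-2)·0 + (-2)·1 + (-3)·0 + 2·0; 2·0 + 4·1 + (-5)·0 + (-3)·0) = (0, -2, -2, 4)
The requested component of w1 is -2.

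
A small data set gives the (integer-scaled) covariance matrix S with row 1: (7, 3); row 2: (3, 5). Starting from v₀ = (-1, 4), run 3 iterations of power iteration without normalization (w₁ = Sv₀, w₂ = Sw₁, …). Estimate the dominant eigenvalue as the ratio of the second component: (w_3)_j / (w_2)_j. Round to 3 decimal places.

λ ≈ 7.580

w1 = Sv₀ = (7·(-1) + 3·4; 3·(-1) + 5·4) = (5, 17)
w2 = Sw1 = (7·5 + 3·17; 3·5 + 5·17) = (86, 100)
w3 = Sw2 = (902, 758)
Ratio at component: 758 / 100 = 7.580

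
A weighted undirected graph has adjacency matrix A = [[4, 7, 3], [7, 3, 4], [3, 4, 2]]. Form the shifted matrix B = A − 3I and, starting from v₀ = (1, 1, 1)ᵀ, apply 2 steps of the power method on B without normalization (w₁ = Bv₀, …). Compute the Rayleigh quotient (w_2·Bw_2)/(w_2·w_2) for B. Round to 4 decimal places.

B = A − 3I has rows (1, 7, 3); (7, 0, 4); (3, 4, -1)
w1 = Bv₀ = (1·1 + 7·1 + 3·1; 7·1 + 0·1 + 4·1; 3·1 + 4·1 + (-1)·1) = (11, 11, 6)
w2 = Bw1 = (1·11 + 7·11 + 3·6; 7·11 + 0·11 + 4·6; 3·11 + 4·11 + (-1)·6) = (106, 101, 71)
Bw2 = (1026, 1026, 651)
w2·Bw2 = 258603; w2·w2 = 26478; μ ≈ 258603/26478 = 9.7667

μ ≈ 9.7667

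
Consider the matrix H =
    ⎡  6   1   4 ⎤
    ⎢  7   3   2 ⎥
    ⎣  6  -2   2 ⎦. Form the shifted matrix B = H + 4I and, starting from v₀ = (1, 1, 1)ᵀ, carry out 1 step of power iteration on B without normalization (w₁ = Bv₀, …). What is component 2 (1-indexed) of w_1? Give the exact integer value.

B = H + 4I has rows (10, 1, 4); (7, 7, 2); (6, -2, 6)
w1 = Bv₀ = (10·1 + 1·1 + 4·1; 7·1 + 7·1 + 2·1; 6·1 + (-2)·1 + 6·1) = (15, 16, 10)
Requested component of w1: 16

16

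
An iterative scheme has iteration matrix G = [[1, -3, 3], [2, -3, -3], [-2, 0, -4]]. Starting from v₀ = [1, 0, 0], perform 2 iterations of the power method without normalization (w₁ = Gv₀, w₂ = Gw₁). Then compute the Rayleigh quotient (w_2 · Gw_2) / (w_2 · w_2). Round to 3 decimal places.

w1 = Gv₀ = (1·1 + (-3)·0 + 3·0; 2·1 + (-3)·0 + (-3)·0; (-2)·1 + 0·0 + (-4)·0) = (1, 2, -2)
w2 = Gw1 = (1·1 + (-3)·2 + 3·(-2); 2·1 + (-3)·2 + (-3)·(-2); (-2)·1 + 0·2 + (-4)·(-2)) = (-11, 2, 6)
Gw2 = (1, -46, -2)
w2·Gw2 = (-11)·1 + 2·(-46) + 6·(-2) = -115; w2·w2 = (-11)·(-11) + 2·2 + 6·6 = 161
λ ≈ -115/161 = -0.714

-0.714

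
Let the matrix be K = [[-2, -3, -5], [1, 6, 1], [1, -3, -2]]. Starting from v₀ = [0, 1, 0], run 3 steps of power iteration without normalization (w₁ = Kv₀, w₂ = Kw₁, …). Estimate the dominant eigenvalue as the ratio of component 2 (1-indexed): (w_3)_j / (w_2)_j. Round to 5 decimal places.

λ ≈ 5.60000

w1 = Kv₀ = ((-2)·0 + (-3)·1 + (-5)·0; 1·0 + 6·1 + 1·0; 1·0 + (-3)·1 + (-2)·0) = (-3, 6, -3)
w2 = Kw1 = ((-2)·(-3) + (-3)·6 + (-5)·(-3); 1·(-3) + 6·6 + 1·(-3); 1·(-3) + (-3)·6 + (-2)·(-3)) = (3, 30, -15)
w3 = Kw2 = (-21, 168, -57)
Ratio at component: 168 / 30 = 5.60000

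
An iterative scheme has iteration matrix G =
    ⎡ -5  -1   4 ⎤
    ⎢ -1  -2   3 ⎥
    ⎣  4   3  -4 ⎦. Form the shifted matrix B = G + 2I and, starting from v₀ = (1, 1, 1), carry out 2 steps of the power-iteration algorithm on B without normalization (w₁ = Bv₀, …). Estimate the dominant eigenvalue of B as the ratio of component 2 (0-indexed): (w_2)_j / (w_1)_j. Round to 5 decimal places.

μ ≈ -0.80000

B = G + 2I has rows (-3, -1, 4); (-1, 0, 3); (4, 3, -2)
w1 = Bv₀ = (0, 2, 5)
w2 = Bw1 = (18, 15, -4)
Ratio: -4/5 = -0.80000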